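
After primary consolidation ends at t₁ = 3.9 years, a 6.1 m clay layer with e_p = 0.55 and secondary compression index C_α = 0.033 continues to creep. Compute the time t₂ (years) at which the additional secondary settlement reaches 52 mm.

t₂ ≈ 9.81 years

S_s = C_α·H/(1+e_p)·log₁₀(t₂/t₁) ⇒ log₁₀(t₂/t₁) = S_s·(1+e_p)/(C_α·H).
log₁₀(t₂/t₁) = 0.052 × (1+0.55) / (0.033×6.1) = 0.4004
t₂ = t₁ × 10^0.4004 = 3.9 × 2.514 = 9.805 years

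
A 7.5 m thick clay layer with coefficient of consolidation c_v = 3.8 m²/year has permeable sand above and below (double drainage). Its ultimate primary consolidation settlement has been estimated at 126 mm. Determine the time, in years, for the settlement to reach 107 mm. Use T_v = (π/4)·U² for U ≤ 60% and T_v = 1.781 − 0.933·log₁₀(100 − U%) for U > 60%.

t ≈ 2.52 years

Drainage path length: H_d = H/2 = 3.75 m (double drainage).
U = S(t)/S_ult = 107/126 = 0.8492.
U > 60%: T_v = 1.781 − 0.933·log₁₀(100 − 84.921) = 0.68157.
t = T_v·H_d²/c_v = 0.68157×3.75²/3.8 = 2.522 years.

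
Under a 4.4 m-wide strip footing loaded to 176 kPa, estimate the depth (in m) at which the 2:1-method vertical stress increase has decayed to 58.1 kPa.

z ≈ 8.93 m

2:1 spreading — at depth z the loaded area has grown by z in each plan dimension:
qB/(B+z) = Δσ_z ⇒ z = qB/Δσ_z − B = 176×4.4/58.1 − 4.4 = 8.929 m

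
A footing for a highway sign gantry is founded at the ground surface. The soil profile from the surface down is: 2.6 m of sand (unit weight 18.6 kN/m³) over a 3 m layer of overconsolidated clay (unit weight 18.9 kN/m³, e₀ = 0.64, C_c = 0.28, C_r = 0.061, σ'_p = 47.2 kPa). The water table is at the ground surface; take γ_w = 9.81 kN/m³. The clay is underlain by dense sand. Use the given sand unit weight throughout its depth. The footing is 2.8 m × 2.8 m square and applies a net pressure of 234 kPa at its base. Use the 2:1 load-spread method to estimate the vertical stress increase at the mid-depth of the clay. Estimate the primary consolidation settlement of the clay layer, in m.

Mid-depth of clay below the ground surface: z = 2.6 + 3/2 = 4.1 m.
Total vertical stress at mid-clay: σ_v = 18.6×2.6 + 18.9×1.5 = 76.71 kPa.
Pore pressure: u = 9.81×(4.1 − 0) = 40.221 kPa.
Initial effective stress: σ'_0 = σ_v − u = 76.71 − 40.221 = 36.489 kPa.
Stress increase at mid-clay by the 2:1 spreading method:
Δσ = qBL/((B+z)(L+z)) = 234×2.8×2.8/((2.8+4.1)(2.8+4.1)) = 38.533 kPa
Final effective stress: σ'_f = 36.489 + 38.533 = 75.022 kPa.
σ'_f = 75.022 > σ'_p = 47.2 kPa, so the stress path crosses the preconsolidation pressure — recompression up to σ'_p, then virgin compression beyond:
S_c = H/(1+e₀)·[C_r·log₁₀(σ'_p/σ'_0) + C_c·log₁₀(σ'_f/σ'_p)]
    = 3/1.64 × [0.061×log₁₀(47.2/36.489) + 0.28×log₁₀(75.022/47.2)]
    = 1.8293 × [0.0068186 + 0.056349] = 0.1156 m

S_c ≈ 0.116 m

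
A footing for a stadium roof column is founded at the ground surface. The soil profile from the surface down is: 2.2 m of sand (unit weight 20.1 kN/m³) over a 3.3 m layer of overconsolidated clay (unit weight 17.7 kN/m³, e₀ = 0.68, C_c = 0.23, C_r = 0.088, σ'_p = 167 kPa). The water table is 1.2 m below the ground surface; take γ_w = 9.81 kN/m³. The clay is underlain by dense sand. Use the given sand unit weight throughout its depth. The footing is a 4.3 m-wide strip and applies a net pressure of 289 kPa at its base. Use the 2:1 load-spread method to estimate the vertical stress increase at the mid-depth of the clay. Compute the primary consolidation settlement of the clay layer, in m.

S_c ≈ 0.13 m

Mid-depth of clay below the ground surface: z = 2.2 + 3.3/2 = 3.85 m.
Total vertical stress at mid-clay: σ_v = 20.1×2.2 + 17.7×1.65 = 73.425 kPa.
Pore pressure: u = 9.81×(3.85 − 1.2) = 25.997 kPa.
Initial effective stress: σ'_0 = σ_v − u = 73.425 − 25.997 = 47.428 kPa.
Stress increase at mid-clay by the 2:1 spreading method:
Δσ = qB/(B+z) = 289×4.3/(4.3+3.85) = 152.48 kPa
Final effective stress: σ'_f = 47.428 + 152.48 = 199.91 kPa.
σ'_f = 199.91 > σ'_p = 167 kPa, so the stress path crosses the preconsolidation pressure — recompression up to σ'_p, then virgin compression beyond:
S_c = H/(1+e₀)·[C_r·log₁₀(σ'_p/σ'_0) + C_c·log₁₀(σ'_f/σ'_p)]
    = 3.3/1.68 × [0.088×log₁₀(167/47.428) + 0.23×log₁₀(199.91/167)]
    = 1.9643 × [0.048108 + 0.017967] = 0.1298 m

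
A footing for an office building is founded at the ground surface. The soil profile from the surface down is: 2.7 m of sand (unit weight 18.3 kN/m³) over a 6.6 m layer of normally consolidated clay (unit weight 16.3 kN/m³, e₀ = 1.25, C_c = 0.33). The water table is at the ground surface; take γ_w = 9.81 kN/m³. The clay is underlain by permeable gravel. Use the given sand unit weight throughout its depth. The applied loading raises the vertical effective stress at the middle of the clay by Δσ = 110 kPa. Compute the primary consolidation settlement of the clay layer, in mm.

S_c ≈ 524 mm

Mid-depth of clay below the ground surface: z = 2.7 + 6.6/2 = 6 m.
Total vertical stress at mid-clay: σ_v = 18.3×2.7 + 16.3×3.3 = 103.2 kPa.
Pore pressure: u = 9.81×(6 − 0) = 58.86 kPa.
Initial effective stress: σ'_0 = σ_v − u = 103.2 − 58.86 = 44.34 kPa.
Final effective stress: σ'_f = σ'_0 + Δσ = 44.34 + 110 = 154.34 kPa.
Normally consolidated clay, so the full stress increment lies on the virgin compression line:
S_c = C_c·H/(1+e₀)·log₁₀(σ'_f/σ'_0) = 0.33×6.6/(1+1.25)×log₁₀(154.34/44.34)
    = 0.968 × 0.54168 = 0.5243 m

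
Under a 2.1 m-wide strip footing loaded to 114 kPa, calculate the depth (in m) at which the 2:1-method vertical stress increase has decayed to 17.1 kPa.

2:1 spreading — at depth z the loaded area has grown by z in each plan dimension:
qB/(B+z) = Δσ_z ⇒ z = qB/Δσ_z − B = 114×2.1/17.1 − 2.1 = 11.9 m

z ≈ 11.9 m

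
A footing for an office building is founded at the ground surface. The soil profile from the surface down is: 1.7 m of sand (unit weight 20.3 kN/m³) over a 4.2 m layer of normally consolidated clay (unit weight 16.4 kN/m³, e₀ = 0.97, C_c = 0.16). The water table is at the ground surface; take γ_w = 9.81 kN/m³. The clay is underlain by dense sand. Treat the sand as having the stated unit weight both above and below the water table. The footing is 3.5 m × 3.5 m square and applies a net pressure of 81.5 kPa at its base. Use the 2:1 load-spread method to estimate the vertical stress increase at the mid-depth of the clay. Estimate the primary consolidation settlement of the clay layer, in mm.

S_c ≈ 68.8 mm

Mid-depth of clay below the ground surface: z = 1.7 + 4.2/2 = 3.8 m.
Total vertical stress at mid-clay: σ_v = 20.3×1.7 + 16.4×2.1 = 68.95 kPa.
Pore pressure: u = 9.81×(3.8 − 0) = 37.278 kPa.
Initial effective stress: σ'_0 = σ_v − u = 68.95 − 37.278 = 31.672 kPa.
Stress increase at mid-clay by the 2:1 spreading method:
Δσ = qBL/((B+z)(L+z)) = 81.5×3.5×3.5/((3.5+3.8)(3.5+3.8)) = 18.735 kPa
Final effective stress: σ'_f = σ'_0 + Δσ = 31.672 + 18.735 = 50.407 kPa.
Normally consolidated clay, so the full stress increment lies on the virgin compression line:
S_c = C_c·H/(1+e₀)·log₁₀(σ'_f/σ'_0) = 0.16×4.2/(1+0.97)×log₁₀(50.407/31.672)
    = 0.34112 × 0.20182 = 0.06884 m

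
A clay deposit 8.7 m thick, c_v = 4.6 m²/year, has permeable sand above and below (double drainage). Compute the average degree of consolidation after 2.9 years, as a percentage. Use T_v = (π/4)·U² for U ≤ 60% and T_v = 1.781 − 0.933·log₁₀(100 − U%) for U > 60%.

U ≈ 85.8 %

Drainage path length: H_d = H/2 = 4.35 m (double drainage).
T_v = c_v·t/H_d² = 4.6×2.9/4.35² = 0.70498.
T_v = 0.70498 corresponds to the U > 60% branch:
U = 1 − 10^((1.781 − T_v)/0.933)/100 = 0.8577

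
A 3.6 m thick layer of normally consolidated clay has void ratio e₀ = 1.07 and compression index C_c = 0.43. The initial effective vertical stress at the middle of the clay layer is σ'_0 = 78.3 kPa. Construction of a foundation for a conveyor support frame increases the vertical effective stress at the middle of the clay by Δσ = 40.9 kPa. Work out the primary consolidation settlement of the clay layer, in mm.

Final effective stress: σ'_f = σ'_0 + Δσ = 78.3 + 40.9 = 119.2 kPa.
Normally consolidated clay, so the full stress increment lies on the virgin compression line:
S_c = C_c·H/(1+e₀)·log₁₀(σ'_f/σ'_0) = 0.43×3.6/(1+1.07)×log₁₀(119.2/78.3)
    = 0.74783 × 0.18251 = 0.1365 m

S_c ≈ 136 mm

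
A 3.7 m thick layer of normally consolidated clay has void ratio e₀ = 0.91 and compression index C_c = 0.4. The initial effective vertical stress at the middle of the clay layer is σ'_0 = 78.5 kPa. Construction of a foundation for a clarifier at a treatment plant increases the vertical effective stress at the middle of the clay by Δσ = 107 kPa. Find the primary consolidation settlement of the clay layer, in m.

Final effective stress: σ'_f = σ'_0 + Δσ = 78.5 + 107 = 185.5 kPa.
Normally consolidated clay, so the full stress increment lies on the virgin compression line:
S_c = C_c·H/(1+e₀)·log₁₀(σ'_f/σ'_0) = 0.4×3.7/(1+0.91)×log₁₀(185.5/78.5)
    = 0.77487 × 0.37347 = 0.2894 m

S_c ≈ 0.289 m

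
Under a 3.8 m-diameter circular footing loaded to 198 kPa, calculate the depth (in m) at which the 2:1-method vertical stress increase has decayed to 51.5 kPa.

z ≈ 3.65 m

2:1 spreading — at depth z the loaded area has grown by z in each plan dimension:
qD²/(D+z)² = Δσ_z ⇒ z = D(√(q/Δσ_z) − 1) = 3.8×(√(198/51.5) − 1) = 3.651 m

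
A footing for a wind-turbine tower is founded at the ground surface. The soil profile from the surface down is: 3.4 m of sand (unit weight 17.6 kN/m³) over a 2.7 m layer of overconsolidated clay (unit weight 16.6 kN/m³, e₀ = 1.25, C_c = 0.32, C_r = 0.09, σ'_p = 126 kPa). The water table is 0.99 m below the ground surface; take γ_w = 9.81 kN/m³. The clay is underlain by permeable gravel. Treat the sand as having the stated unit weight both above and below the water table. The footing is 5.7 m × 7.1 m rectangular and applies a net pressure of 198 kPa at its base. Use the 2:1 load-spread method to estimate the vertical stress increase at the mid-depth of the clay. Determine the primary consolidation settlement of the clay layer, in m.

Mid-depth of clay below the ground surface: z = 3.4 + 2.7/2 = 4.75 m.
Total vertical stress at mid-clay: σ_v = 17.6×3.4 + 16.6×1.35 = 82.25 kPa.
Pore pressure: u = 9.81×(4.75 − 0.99) = 36.886 kPa.
Initial effective stress: σ'_0 = σ_v − u = 82.25 − 36.886 = 45.364 kPa.
Stress increase at mid-clay by the 2:1 spreading method:
Δσ = qBL/((B+z)(L+z)) = 198×5.7×7.1/((5.7+4.75)(7.1+4.75)) = 64.709 kPa
Final effective stress: σ'_f = 45.364 + 64.709 = 110.07 kPa.
σ'_f = 110.07 ≤ σ'_p = 126 kPa, so the clay remains overconsolidated and only the recompression index applies:
S_c = C_r·H/(1+e₀)·log₁₀(σ'_f/σ'_0) = 0.09×2.7/2.25×log₁₀(110.07/45.364)
    = 0.108 × 0.38496 = 0.04158 m

S_c ≈ 0.0416 m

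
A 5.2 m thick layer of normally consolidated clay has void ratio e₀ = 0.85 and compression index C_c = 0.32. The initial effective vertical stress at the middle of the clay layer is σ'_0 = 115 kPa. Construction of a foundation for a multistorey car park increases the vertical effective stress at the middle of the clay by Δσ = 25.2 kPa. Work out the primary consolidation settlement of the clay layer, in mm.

S_c ≈ 77.4 mm

Final effective stress: σ'_f = σ'_0 + Δσ = 115 + 25.2 = 140.2 kPa.
Normally consolidated clay, so the full stress increment lies on the virgin compression line:
S_c = C_c·H/(1+e₀)·log₁₀(σ'_f/σ'_0) = 0.32×5.2/(1+0.85)×log₁₀(140.2/115)
    = 0.89946 × 0.08605 = 0.0774 m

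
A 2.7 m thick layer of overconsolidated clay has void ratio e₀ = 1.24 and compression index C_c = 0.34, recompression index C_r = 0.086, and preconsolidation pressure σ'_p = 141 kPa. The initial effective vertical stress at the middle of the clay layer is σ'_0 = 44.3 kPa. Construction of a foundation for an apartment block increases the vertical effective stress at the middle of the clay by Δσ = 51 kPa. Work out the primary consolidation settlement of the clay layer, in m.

Final effective stress: σ'_f = 44.3 + 51 = 95.3 kPa.
σ'_f = 95.3 ≤ σ'_p = 141 kPa, so the clay remains overconsolidated and only the recompression index applies:
S_c = C_r·H/(1+e₀)·log₁₀(σ'_f/σ'_0) = 0.086×2.7/2.24×log₁₀(95.3/44.3)
    = 0.10366 × 0.33269 = 0.03449 m

S_c ≈ 0.0345 m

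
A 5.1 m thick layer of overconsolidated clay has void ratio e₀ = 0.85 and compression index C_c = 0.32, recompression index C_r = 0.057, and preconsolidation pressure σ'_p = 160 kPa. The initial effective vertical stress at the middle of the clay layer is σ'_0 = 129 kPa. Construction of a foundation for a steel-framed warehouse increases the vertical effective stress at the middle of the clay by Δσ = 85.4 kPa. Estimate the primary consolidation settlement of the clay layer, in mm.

S_c ≈ 127 mm

Final effective stress: σ'_f = 129 + 85.4 = 214.4 kPa.
σ'_f = 214.4 > σ'_p = 160 kPa, so the stress path crosses the preconsolidation pressure — recompression up to σ'_p, then virgin compression beyond:
S_c = H/(1+e₀)·[C_r·log₁₀(σ'_p/σ'_0) + C_c·log₁₀(σ'_f/σ'_p)]
    = 5.1/1.85 × [0.057×log₁₀(160/129) + 0.32×log₁₀(214.4/160)]
    = 2.7568 × [0.0053312 + 0.040674] = 0.1268 m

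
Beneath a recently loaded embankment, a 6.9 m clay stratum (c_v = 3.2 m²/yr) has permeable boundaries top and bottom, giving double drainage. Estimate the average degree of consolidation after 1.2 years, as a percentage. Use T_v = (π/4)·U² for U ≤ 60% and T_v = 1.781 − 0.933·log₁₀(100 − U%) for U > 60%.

Drainage path length: H_d = H/2 = 3.45 m (double drainage).
T_v = c_v·t/H_d² = 3.2×1.2/3.45² = 0.32262.
T_v = 0.32262 corresponds to the U > 60% branch:
U = 1 − 10^((1.781 − T_v)/0.933)/100 = 0.6343

U ≈ 63.4 %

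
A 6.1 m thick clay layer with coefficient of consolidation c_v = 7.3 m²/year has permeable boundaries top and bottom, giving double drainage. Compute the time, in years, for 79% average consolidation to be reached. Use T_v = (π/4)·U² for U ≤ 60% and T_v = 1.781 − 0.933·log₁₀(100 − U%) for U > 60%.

Drainage path length: H_d = H/2 = 3.05 m (double drainage).
U > 60%: T_v = 1.781 − 0.933·log₁₀(100 − 79) = 0.54737.
t = T_v·H_d²/c_v = 0.54737×3.05²/7.3 = 0.6975 years.

t ≈ 0.698 years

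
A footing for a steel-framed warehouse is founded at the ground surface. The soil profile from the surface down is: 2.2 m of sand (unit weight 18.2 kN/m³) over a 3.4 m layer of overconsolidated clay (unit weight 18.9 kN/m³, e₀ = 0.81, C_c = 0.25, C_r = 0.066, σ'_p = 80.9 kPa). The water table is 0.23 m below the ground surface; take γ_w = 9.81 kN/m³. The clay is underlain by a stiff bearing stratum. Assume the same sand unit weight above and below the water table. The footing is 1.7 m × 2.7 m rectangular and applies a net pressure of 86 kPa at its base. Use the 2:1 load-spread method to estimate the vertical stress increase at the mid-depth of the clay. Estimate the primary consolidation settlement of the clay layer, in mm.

Mid-depth of clay below the ground surface: z = 2.2 + 3.4/2 = 3.9 m.
Total vertical stress at mid-clay: σ_v = 18.2×2.2 + 18.9×1.7 = 72.17 kPa.
Pore pressure: u = 9.81×(3.9 − 0.23) = 36.003 kPa.
Initial effective stress: σ'_0 = σ_v − u = 72.17 − 36.003 = 36.167 kPa.
Stress increase at mid-clay by the 2:1 spreading method:
Δσ = qBL/((B+z)(L+z)) = 86×1.7×2.7/((1.7+3.9)(2.7+3.9)) = 10.68 kPa
Final effective stress: σ'_f = 36.167 + 10.68 = 46.847 kPa.
σ'_f = 46.847 ≤ σ'_p = 80.9 kPa, so the clay remains overconsolidated and only the recompression index applies:
S_c = C_r·H/(1+e₀)·log₁₀(σ'_f/σ'_0) = 0.066×3.4/1.81×log₁₀(46.847/36.167)
    = 0.12398 × 0.11237 = 0.01393 m

S_c ≈ 13.9 mm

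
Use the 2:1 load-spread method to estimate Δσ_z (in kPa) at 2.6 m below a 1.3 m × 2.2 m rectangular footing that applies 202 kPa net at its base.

By the 2:1 method the load spreads at 1 horizontal : 2 vertical, so at depth z the loaded area has grown by z in each plan dimension:
Δσ = qBL/((B+z)(L+z)) = 202×1.3×2.2/((1.3+2.6)(2.2+2.6)) = 30.861 kPa

Δσ_z ≈ 30.9 kPa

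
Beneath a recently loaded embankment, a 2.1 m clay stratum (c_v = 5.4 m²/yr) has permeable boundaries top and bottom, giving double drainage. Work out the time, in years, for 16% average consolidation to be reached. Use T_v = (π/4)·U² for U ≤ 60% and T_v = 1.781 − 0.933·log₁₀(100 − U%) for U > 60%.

Drainage path length: H_d = H/2 = 1.05 m (double drainage).
U ≤ 60%: T_v = (π/4)·U² = (π/4)×0.16² = 0.020106.
t = T_v·H_d²/c_v = 0.020106×1.05²/5.4 = 0.004105 years.

t ≈ 0.0041 years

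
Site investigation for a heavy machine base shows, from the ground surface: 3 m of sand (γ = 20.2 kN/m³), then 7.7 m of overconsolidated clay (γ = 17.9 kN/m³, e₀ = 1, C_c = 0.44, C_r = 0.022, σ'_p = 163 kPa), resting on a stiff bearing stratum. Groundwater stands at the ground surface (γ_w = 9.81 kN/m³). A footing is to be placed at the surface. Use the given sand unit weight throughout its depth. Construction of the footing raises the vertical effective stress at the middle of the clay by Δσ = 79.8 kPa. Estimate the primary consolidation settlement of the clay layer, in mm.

S_c ≈ 30.3 mm

Mid-depth of clay below the ground surface: z = 3 + 7.7/2 = 6.85 m.
Total vertical stress at mid-clay: σ_v = 20.2×3 + 17.9×3.85 = 129.51 kPa.
Pore pressure: u = 9.81×(6.85 − 0) = 67.198 kPa.
Initial effective stress: σ'_0 = σ_v − u = 129.51 − 67.198 = 62.312 kPa.
Final effective stress: σ'_f = 62.312 + 79.8 = 142.11 kPa.
σ'_f = 142.11 ≤ σ'_p = 163 kPa, so the clay remains overconsolidated and only the recompression index applies:
S_c = C_r·H/(1+e₀)·log₁₀(σ'_f/σ'_0) = 0.022×7.7/2×log₁₀(142.11/62.312)
    = 0.0847 × 0.35805 = 0.03033 m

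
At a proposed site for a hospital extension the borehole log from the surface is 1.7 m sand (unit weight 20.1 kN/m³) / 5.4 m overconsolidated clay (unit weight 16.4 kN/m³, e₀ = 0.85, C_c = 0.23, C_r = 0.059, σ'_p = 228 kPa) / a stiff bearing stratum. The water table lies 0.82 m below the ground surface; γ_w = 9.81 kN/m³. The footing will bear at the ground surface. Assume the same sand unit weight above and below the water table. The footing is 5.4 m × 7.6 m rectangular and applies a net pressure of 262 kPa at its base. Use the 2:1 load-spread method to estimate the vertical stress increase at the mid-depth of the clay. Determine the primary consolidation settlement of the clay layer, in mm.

Mid-depth of clay below the ground surface: z = 1.7 + 5.4/2 = 4.4 m.
Total vertical stress at mid-clay: σ_v = 20.1×1.7 + 16.4×2.7 = 78.45 kPa.
Pore pressure: u = 9.81×(4.4 − 0.82) = 35.12 kPa.
Initial effective stress: σ'_0 = σ_v − u = 78.45 − 35.12 = 43.33 kPa.
Stress increase at mid-clay by the 2:1 spreading method:
Δσ = qBL/((B+z)(L+z)) = 262×5.4×7.6/((5.4+4.4)(7.6+4.4)) = 91.433 kPa
Final effective stress: σ'_f = 43.33 + 91.433 = 134.76 kPa.
σ'_f = 134.76 ≤ σ'_p = 228 kPa, so the clay remains overconsolidated and only the recompression index applies:
S_c = C_r·H/(1+e₀)·log₁₀(σ'_f/σ'_0) = 0.059×5.4/1.85×log₁₀(134.76/43.33)
    = 0.17222 × 0.49277 = 0.08486 m

S_c ≈ 84.9 mm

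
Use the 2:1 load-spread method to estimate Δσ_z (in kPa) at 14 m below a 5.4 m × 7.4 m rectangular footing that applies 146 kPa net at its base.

Δσ_z ≈ 14.1 kPa

By the 2:1 method the load spreads at 1 horizontal : 2 vertical, so at depth z the loaded area has grown by z in each plan dimension:
Δσ = qBL/((B+z)(L+z)) = 146×5.4×7.4/((5.4+14)(7.4+14)) = 14.053 kPa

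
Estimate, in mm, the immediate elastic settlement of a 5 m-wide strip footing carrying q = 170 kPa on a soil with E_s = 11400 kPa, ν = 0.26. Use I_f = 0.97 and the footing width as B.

S_e ≈ 67.4 mm

Immediate (elastic) settlement: S_e = q·B·(1−ν²)/E_s · I_f.
S_e = 170 × 5 × (1 − 0.26²) / 11400 × 0.97
    = 170 × 5 × 0.9324 / 11400 × 0.97
    = 0.06744 m = 67.44 mm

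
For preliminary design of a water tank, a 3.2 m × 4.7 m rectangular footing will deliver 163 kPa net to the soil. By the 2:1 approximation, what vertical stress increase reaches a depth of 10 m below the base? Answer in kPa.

Δσ_z ≈ 12.6 kPa

By the 2:1 method the load spreads at 1 horizontal : 2 vertical, so at depth z the loaded area has grown by z in each plan dimension:
Δσ = qBL/((B+z)(L+z)) = 163×3.2×4.7/((3.2+10)(4.7+10)) = 12.634 kPa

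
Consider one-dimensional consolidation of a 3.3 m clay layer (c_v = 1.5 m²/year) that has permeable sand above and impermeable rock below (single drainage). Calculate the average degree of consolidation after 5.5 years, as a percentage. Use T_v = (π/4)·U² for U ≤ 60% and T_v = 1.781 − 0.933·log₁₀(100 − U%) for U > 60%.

Drainage path length: H_d = H = 3.3 m (single drainage).
T_v = c_v·t/H_d² = 1.5×5.5/3.3² = 0.75758.
T_v = 0.75758 corresponds to the U > 60% branch:
U = 1 − 10^((1.781 − T_v)/0.933)/100 = 0.875

U ≈ 87.5 %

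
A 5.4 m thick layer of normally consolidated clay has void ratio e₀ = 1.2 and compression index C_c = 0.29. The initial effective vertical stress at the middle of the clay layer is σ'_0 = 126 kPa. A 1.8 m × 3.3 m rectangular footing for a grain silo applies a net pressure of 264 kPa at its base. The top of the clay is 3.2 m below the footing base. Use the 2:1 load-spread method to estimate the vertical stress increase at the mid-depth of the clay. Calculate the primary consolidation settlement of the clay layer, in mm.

Mid-depth of clay below the footing base: z = 3.2 + 5.4/2 = 5.9 m.
Stress increase at mid-clay by the 2:1 spreading method:
Δσ = qBL/((B+z)(L+z)) = 264×1.8×3.3/((1.8+5.9)(3.3+5.9)) = 22.137 kPa
Final effective stress: σ'_f = σ'_0 + Δσ = 126 + 22.137 = 148.14 kPa.
Normally consolidated clay, so the full stress increment lies on the virgin compression line:
S_c = C_c·H/(1+e₀)·log₁₀(σ'_f/σ'_0) = 0.29×5.4/(1+1.2)×log₁₀(148.14/126)
    = 0.71182 × 0.070302 = 0.05004 m

S_c ≈ 50 mm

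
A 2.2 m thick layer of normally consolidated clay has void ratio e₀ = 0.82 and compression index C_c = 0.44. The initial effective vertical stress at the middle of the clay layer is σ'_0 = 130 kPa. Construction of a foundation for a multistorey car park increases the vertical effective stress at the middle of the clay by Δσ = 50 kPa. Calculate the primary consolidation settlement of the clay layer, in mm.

S_c ≈ 75.2 mm

Final effective stress: σ'_f = σ'_0 + Δσ = 130 + 50 = 180 kPa.
Normally consolidated clay, so the full stress increment lies on the virgin compression line:
S_c = C_c·H/(1+e₀)·log₁₀(σ'_f/σ'_0) = 0.44×2.2/(1+0.82)×log₁₀(180/130)
    = 0.53187 × 0.14133 = 0.07517 m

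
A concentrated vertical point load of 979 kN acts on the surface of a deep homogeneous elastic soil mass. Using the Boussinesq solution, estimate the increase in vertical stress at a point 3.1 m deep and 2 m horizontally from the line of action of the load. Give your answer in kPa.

Boussinesq vertical stress below a point load on an elastic half-space:
Δσ_z = 3P/(2πz²) · [1 + (r/z)²]^(−5/2)
r/z = 2/3.1 = 0.64516; [1+(r/z)²]^(−5/2) = 0.41895.
Δσ_z = 3×979/(2π×3.1²) × 0.41895 = 48.641 × 0.41895 = 20.38 kPa

Δσ_z ≈ 20.4 kPa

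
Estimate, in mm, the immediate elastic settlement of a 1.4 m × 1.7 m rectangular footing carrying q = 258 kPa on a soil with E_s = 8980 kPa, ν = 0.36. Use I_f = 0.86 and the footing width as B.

S_e ≈ 30.1 mm

Immediate (elastic) settlement: S_e = q·B·(1−ν²)/E_s · I_f.
S_e = 258 × 1.4 × (1 − 0.36²) / 8980 × 0.86
    = 258 × 1.4 × 0.8704 / 8980 × 0.86
    = 0.03011 m = 30.11 mm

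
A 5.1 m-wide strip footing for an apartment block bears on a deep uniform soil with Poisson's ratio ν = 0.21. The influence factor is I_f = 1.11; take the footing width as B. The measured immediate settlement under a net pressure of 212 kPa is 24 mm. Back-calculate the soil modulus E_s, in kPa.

E_s ≈ 47800 kPa

S_e = q·B·(1−ν²)/E_s · I_f  ⇒  E_s = q·B·(1−ν²)·I_f / S_e.
E_s = 212 × 5.1 × 0.9559 × 1.11 / 0.024 = 47800 kPa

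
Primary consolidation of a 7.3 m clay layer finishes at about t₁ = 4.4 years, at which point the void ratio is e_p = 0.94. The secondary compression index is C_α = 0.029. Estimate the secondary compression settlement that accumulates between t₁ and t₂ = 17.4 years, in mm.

S_s ≈ 65.2 mm

Secondary compression: S_s = C_α·H/(1+e_p)·log₁₀(t₂/t₁)
S_s = 0.029×7.3/(1+0.94)×log₁₀(17.4/4.4)
    = 0.1091 × 0.5971 = 0.06516 m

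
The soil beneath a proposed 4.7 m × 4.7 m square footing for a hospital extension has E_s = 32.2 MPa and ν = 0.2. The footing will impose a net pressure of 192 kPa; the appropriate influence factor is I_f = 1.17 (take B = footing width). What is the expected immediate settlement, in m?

S_e ≈ 0.0315 m

Immediate (elastic) settlement: S_e = q·B·(1−ν²)/E_s · I_f.
E_s = 32.2 MPa = 32200 kPa.
S_e = 192 × 4.7 × (1 − 0.2²) / 32200 × 1.17
    = 192 × 4.7 × 0.96 / 32200 × 1.17
    = 0.03148 m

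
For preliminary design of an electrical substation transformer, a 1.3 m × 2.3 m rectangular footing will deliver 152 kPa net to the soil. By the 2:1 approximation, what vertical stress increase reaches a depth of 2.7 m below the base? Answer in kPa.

Δσ_z ≈ 22.7 kPa

By the 2:1 method the load spreads at 1 horizontal : 2 vertical, so at depth z the loaded area has grown by z in each plan dimension:
Δσ = qBL/((B+z)(L+z)) = 152×1.3×2.3/((1.3+2.7)(2.3+2.7)) = 22.724 kPa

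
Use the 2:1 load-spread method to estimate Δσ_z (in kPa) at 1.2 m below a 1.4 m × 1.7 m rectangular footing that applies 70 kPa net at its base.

Δσ_z ≈ 22.1 kPa

By the 2:1 method the load spreads at 1 horizontal : 2 vertical, so at depth z the loaded area has grown by z in each plan dimension:
Δσ = qBL/((B+z)(L+z)) = 70×1.4×1.7/((1.4+1.2)(1.7+1.2)) = 22.095 kPa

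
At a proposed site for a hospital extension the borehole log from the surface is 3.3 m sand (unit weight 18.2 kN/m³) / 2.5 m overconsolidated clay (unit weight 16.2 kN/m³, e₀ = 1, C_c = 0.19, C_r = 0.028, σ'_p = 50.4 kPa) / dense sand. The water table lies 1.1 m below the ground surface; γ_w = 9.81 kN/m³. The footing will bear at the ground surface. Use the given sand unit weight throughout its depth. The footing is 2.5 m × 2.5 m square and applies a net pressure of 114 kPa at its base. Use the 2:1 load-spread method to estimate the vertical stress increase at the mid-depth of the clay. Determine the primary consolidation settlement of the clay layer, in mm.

S_c ≈ 20.6 mm

Mid-depth of clay below the ground surface: z = 3.3 + 2.5/2 = 4.55 m.
Total vertical stress at mid-clay: σ_v = 18.2×3.3 + 16.2×1.25 = 80.31 kPa.
Pore pressure: u = 9.81×(4.55 − 1.1) = 33.845 kPa.
Initial effective stress: σ'_0 = σ_v − u = 80.31 − 33.845 = 46.465 kPa.
Stress increase at mid-clay by the 2:1 spreading method:
Δσ = qBL/((B+z)(L+z)) = 114×2.5×2.5/((2.5+4.55)(2.5+4.55)) = 14.335 kPa
Final effective stress: σ'_f = 46.465 + 14.335 = 60.8 kPa.
σ'_f = 60.8 > σ'_p = 50.4 kPa, so the stress path crosses the preconsolidation pressure — recompression up to σ'_p, then virgin compression beyond:
S_c = H/(1+e₀)·[C_r·log₁₀(σ'_p/σ'_0) + C_c·log₁₀(σ'_f/σ'_p)]
    = 2.5/2 × [0.028×log₁₀(50.4/46.465) + 0.19×log₁₀(60.8/50.4)]
    = 1.25 × [0.00098853 + 0.01548] = 0.02059 m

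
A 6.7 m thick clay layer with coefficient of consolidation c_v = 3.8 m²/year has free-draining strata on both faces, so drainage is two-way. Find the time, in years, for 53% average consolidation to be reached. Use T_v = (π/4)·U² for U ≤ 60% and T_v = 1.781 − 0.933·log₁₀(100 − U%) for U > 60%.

Drainage path length: H_d = H/2 = 3.35 m (double drainage).
U ≤ 60%: T_v = (π/4)·U² = (π/4)×0.53² = 0.22062.
t = T_v·H_d²/c_v = 0.22062×3.35²/3.8 = 0.6516 years.

t ≈ 0.652 years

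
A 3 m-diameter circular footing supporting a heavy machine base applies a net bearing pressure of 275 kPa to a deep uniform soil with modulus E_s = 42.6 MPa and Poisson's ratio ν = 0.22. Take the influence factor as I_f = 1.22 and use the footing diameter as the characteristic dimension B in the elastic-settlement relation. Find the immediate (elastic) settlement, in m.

S_e ≈ 0.0225 m

Immediate (elastic) settlement: S_e = q·B·(1−ν²)/E_s · I_f.
E_s = 42.6 MPa = 42600 kPa.
S_e = 275 × 3 × (1 − 0.22²) / 42600 × 1.22
    = 275 × 3 × 0.9516 / 42600 × 1.22
    = 0.02248 m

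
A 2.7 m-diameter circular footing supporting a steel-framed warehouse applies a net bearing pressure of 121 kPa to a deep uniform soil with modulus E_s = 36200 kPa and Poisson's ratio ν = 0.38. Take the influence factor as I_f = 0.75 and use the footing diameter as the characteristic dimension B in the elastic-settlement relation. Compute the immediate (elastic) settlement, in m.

Immediate (elastic) settlement: S_e = q·B·(1−ν²)/E_s · I_f.
S_e = 121 × 2.7 × (1 − 0.38²) / 36200 × 0.75
    = 121 × 2.7 × 0.8556 / 36200 × 0.75
    = 0.005791 m

S_e ≈ 0.00579 m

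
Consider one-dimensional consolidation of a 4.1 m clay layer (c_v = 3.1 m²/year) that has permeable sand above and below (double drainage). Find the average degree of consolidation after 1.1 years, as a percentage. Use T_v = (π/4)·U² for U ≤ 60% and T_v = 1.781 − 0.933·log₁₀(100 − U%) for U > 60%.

Drainage path length: H_d = H/2 = 2.05 m (double drainage).
T_v = c_v·t/H_d² = 3.1×1.1/2.05² = 0.81142.
T_v = 0.81142 corresponds to the U > 60% branch:
U = 1 − 10^((1.781 − T_v)/0.933)/100 = 0.8906

U ≈ 89.1 %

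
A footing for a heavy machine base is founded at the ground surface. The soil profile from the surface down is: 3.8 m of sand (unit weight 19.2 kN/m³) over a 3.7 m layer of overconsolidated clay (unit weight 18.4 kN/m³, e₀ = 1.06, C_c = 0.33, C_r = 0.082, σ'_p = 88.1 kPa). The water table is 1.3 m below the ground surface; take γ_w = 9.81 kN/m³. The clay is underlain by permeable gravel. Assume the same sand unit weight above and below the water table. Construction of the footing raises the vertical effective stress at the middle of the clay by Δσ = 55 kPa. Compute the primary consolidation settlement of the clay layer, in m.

Mid-depth of clay below the ground surface: z = 3.8 + 3.7/2 = 5.65 m.
Total vertical stress at mid-clay: σ_v = 19.2×3.8 + 18.4×1.85 = 107 kPa.
Pore pressure: u = 9.81×(5.65 − 1.3) = 42.673 kPa.
Initial effective stress: σ'_0 = σ_v − u = 107 − 42.673 = 64.327 kPa.
Final effective stress: σ'_f = 64.327 + 55 = 119.33 kPa.
σ'_f = 119.33 > σ'_p = 88.1 kPa, so the stress path crosses the preconsolidation pressure — recompression up to σ'_p, then virgin compression beyond:
S_c = H/(1+e₀)·[C_r·log₁₀(σ'_p/σ'_0) + C_c·log₁₀(σ'_f/σ'_p)]
    = 3.7/2.06 × [0.082×log₁₀(88.1/64.327) + 0.33×log₁₀(119.33/88.1)]
    = 1.7961 × [0.0112 + 0.043485] = 0.09822 m

S_c ≈ 0.0982 m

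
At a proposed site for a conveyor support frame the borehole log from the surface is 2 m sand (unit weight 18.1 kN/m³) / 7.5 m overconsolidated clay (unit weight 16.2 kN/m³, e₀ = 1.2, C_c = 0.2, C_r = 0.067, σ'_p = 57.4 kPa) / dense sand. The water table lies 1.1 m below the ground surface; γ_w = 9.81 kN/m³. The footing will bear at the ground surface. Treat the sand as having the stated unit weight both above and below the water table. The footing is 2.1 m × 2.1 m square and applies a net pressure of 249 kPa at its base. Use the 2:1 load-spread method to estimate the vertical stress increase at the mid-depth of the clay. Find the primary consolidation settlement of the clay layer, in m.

S_c ≈ 0.0662 m

Mid-depth of clay below the ground surface: z = 2 + 7.5/2 = 5.75 m.
Total vertical stress at mid-clay: σ_v = 18.1×2 + 16.2×3.75 = 96.95 kPa.
Pore pressure: u = 9.81×(5.75 − 1.1) = 45.617 kPa.
Initial effective stress: σ'_0 = σ_v − u = 96.95 − 45.617 = 51.333 kPa.
Stress increase at mid-clay by the 2:1 spreading method:
Δσ = qBL/((B+z)(L+z)) = 249×2.1×2.1/((2.1+5.75)(2.1+5.75)) = 17.82 kPa
Final effective stress: σ'_f = 51.333 + 17.82 = 69.153 kPa.
σ'_f = 69.153 > σ'_p = 57.4 kPa, so the stress path crosses the preconsolidation pressure — recompression up to σ'_p, then virgin compression beyond:
S_c = H/(1+e₀)·[C_r·log₁₀(σ'_p/σ'_0) + C_c·log₁₀(σ'_f/σ'_p)]
    = 7.5/2.2 × [0.067×log₁₀(57.4/51.333) + 0.2×log₁₀(69.153/57.4)]
    = 3.4091 × [0.0032505 + 0.01618] = 0.06624 m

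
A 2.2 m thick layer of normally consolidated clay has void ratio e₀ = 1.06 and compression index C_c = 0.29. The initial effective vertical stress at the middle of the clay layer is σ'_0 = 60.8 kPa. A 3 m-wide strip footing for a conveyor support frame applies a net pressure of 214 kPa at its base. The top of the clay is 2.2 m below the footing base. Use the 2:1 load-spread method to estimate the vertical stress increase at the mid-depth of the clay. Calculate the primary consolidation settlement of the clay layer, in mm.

Mid-depth of clay below the footing base: z = 2.2 + 2.2/2 = 3.3 m.
Stress increase at mid-clay by the 2:1 spreading method:
Δσ = qB/(B+z) = 214×3/(3+3.3) = 101.9 kPa
Final effective stress: σ'_f = σ'_0 + Δσ = 60.8 + 101.9 = 162.7 kPa.
Normally consolidated clay, so the full stress increment lies on the virgin compression line:
S_c = C_c·H/(1+e₀)·log₁₀(σ'_f/σ'_0) = 0.29×2.2/(1+1.06)×log₁₀(162.7/60.8)
    = 0.30971 × 0.42748 = 0.1324 m

S_c ≈ 132 mm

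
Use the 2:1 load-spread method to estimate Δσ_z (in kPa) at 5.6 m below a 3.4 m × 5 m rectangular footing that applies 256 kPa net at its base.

By the 2:1 method the load spreads at 1 horizontal : 2 vertical, so at depth z the loaded area has grown by z in each plan dimension:
Δσ = qBL/((B+z)(L+z)) = 256×3.4×5/((3.4+5.6)(5+5.6)) = 45.618 kPa

Δσ_z ≈ 45.6 kPa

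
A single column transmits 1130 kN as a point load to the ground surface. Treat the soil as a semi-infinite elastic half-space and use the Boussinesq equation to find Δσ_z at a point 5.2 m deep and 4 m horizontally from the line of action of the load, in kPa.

Δσ_z ≈ 6.24 kPa

Boussinesq vertical stress below a point load on an elastic half-space:
Δσ_z = 3P/(2πz²) · [1 + (r/z)²]^(−5/2)
r/z = 4/5.2 = 0.76923; [1+(r/z)²]^(−5/2) = 0.31285.
Δσ_z = 3×1130/(2π×5.2²) × 0.31285 = 19.953 × 0.31285 = 6.242 kPa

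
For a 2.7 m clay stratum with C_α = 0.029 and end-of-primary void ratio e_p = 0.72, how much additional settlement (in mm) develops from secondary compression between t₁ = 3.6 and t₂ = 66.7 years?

Secondary compression: S_s = C_α·H/(1+e_p)·log₁₀(t₂/t₁)
S_s = 0.029×2.7/(1+0.72)×log₁₀(66.7/3.6)
    = 0.04552 × 1.268 = 0.05772 m

S_s ≈ 57.7 mm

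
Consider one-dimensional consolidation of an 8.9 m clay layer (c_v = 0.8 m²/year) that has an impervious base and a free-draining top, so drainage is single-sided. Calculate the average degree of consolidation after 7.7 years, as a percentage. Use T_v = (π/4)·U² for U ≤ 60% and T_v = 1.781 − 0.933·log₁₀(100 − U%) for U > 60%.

U ≈ 31.5 %

Drainage path length: H_d = H = 8.9 m (single drainage).
T_v = c_v·t/H_d² = 0.8×7.7/8.9² = 0.077768.
T_v = 0.077768 corresponds to the U ≤ 60% branch:
U = √(4T_v/π) = 0.3147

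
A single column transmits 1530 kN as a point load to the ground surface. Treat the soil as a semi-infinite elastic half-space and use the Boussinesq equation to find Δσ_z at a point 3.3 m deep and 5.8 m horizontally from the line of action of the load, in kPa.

Δσ_z ≈ 1.98 kPa

Boussinesq vertical stress below a point load on an elastic half-space:
Δσ_z = 3P/(2πz²) · [1 + (r/z)²]^(−5/2)
r/z = 5.8/3.3 = 1.7576; [1+(r/z)²]^(−5/2) = 0.029576.
Δσ_z = 3×1530/(2π×3.3²) × 0.029576 = 67.082 × 0.029576 = 1.984 kPa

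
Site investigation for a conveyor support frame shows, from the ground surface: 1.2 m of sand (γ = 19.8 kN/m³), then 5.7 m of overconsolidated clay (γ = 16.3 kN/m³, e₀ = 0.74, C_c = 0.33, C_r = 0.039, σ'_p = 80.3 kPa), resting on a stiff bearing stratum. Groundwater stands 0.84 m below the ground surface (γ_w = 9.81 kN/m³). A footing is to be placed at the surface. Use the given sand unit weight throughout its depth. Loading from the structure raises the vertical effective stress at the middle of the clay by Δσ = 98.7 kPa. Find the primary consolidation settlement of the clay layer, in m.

S_c ≈ 0.293 m

Mid-depth of clay below the ground surface: z = 1.2 + 5.7/2 = 4.05 m.
Total vertical stress at mid-clay: σ_v = 19.8×1.2 + 16.3×2.85 = 70.215 kPa.
Pore pressure: u = 9.81×(4.05 − 0.84) = 31.49 kPa.
Initial effective stress: σ'_0 = σ_v − u = 70.215 − 31.49 = 38.725 kPa.
Final effective stress: σ'_f = 38.725 + 98.7 = 137.43 kPa.
σ'_f = 137.43 > σ'_p = 80.3 kPa, so the stress path crosses the preconsolidation pressure — recompression up to σ'_p, then virgin compression beyond:
S_c = H/(1+e₀)·[C_r·log₁₀(σ'_p/σ'_0) + C_c·log₁₀(σ'_f/σ'_p)]
    = 5.7/1.74 × [0.039×log₁₀(80.3/38.725) + 0.33×log₁₀(137.43/80.3)]
    = 3.2759 × [0.012352 + 0.077011] = 0.2927 m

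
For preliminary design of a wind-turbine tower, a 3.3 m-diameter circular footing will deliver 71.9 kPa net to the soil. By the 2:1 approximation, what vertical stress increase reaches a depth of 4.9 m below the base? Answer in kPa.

Δσ_z ≈ 11.6 kPa

By the 2:1 method the load spreads at 1 horizontal : 2 vertical, so at depth z the loaded area has grown by z in each plan dimension:
Δσ ≈ qD²/(D+z)² = 71.9×3.3²/(3.3+4.9)² = 11.645 kPa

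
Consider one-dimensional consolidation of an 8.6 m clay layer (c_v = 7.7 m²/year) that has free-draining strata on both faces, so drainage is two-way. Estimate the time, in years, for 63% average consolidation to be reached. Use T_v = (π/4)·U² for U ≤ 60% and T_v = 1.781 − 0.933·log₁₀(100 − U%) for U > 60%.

t ≈ 0.763 years

Drainage path length: H_d = H/2 = 4.3 m (double drainage).
U > 60%: T_v = 1.781 − 0.933·log₁₀(100 − 63) = 0.31787.
t = T_v·H_d²/c_v = 0.31787×4.3²/7.7 = 0.7633 years.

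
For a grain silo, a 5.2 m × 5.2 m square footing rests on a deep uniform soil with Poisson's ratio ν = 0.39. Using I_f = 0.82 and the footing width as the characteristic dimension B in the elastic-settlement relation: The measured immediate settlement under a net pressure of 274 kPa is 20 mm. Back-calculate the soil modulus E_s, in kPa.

S_e = q·B·(1−ν²)/E_s · I_f  ⇒  E_s = q·B·(1−ν²)·I_f / S_e.
E_s = 274 × 5.2 × 0.8479 × 0.82 / 0.02 = 49530 kPa

E_s ≈ 49500 kPa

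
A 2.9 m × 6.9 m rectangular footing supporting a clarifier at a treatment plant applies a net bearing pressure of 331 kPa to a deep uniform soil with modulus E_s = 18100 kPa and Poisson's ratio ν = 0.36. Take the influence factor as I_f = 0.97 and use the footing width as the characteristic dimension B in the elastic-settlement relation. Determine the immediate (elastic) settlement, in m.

Immediate (elastic) settlement: S_e = q·B·(1−ν²)/E_s · I_f.
S_e = 331 × 2.9 × (1 − 0.36²) / 18100 × 0.97
    = 331 × 2.9 × 0.8704 / 18100 × 0.97
    = 0.04478 m

S_e ≈ 0.0448 m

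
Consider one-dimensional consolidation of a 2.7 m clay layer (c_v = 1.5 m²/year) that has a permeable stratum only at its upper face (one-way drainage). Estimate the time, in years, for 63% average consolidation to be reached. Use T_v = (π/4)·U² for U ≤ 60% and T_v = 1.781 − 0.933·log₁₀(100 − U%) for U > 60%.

Drainage path length: H_d = H = 2.7 m (single drainage).
U > 60%: T_v = 1.781 − 0.933·log₁₀(100 − 63) = 0.31787.
t = T_v·H_d²/c_v = 0.31787×2.7²/1.5 = 1.545 years.

t ≈ 1.54 years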